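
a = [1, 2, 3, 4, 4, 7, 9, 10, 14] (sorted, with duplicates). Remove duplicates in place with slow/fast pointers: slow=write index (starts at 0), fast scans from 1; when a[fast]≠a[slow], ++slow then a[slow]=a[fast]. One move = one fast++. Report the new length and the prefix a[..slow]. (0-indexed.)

length 8; prefix = [1, 2, 3, 4, 7, 9, 10, 14]

slow=0 fast=1: a[fast]=2≠a[slow]=1 write a[1]=2, slow++,fast++
slow=1 fast=2: a[fast]=3≠a[slow]=2 write a[2]=3, slow++,fast++
slow=2 fast=3: a[fast]=4≠a[slow]=3 write a[3]=4, slow++,fast++
slow=3 fast=4: a[fast]=4=a[slow] dup, fast++
slow=3 fast=5: a[fast]=7≠a[slow]=4 write a[4]=7, slow++,fast++
slow=4 fast=6: a[fast]=9≠a[slow]=7 write a[5]=9, slow++,fast++
slow=5 fast=7: a[fast]=10≠a[slow]=9 write a[6]=10, slow++,fast++
slow=6 fast=8: a[fast]=14≠a[slow]=10 write a[7]=14, slow++,fast++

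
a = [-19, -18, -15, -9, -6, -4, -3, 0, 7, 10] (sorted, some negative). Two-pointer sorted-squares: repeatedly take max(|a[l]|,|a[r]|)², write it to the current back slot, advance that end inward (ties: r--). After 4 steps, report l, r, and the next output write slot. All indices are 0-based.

l=0 r=9: |-19|>|10| out[9]=361, l++
l=1 r=9: |-18|>|10| out[8]=324, l++
l=2 r=9: |-15|>|10| out[7]=225, l++
l=3 r=9: |-9|<=|10| out[6]=100, r--

l=3, r=8, next write slot=5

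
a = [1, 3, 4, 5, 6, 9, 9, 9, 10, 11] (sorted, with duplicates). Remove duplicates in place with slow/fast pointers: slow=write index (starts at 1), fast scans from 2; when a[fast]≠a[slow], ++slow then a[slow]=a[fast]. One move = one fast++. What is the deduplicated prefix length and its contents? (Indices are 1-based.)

(s=1,f=2) a[fast]=3≠a[slow]=1 write a[2]=3 → slow++,fast++
(s=2,f=3) a[fast]=4≠a[slow]=3 write a[3]=4 → slow++,fast++
(s=3,f=4) a[fast]=5≠a[slow]=4 write a[4]=5 → slow++,fast++
(s=4,f=5) a[fast]=6≠a[slow]=5 write a[5]=6 → slow++,fast++
(s=5,f=6) a[fast]=9≠a[slow]=6 write a[6]=9 → slow++,fast++
(s=6,f=7) a[fast]=9=a[slow] dup → fast++
(s=6,f=8) a[fast]=9=a[slow] dup → fast++
(s=6,f=9) a[fast]=10≠a[slow]=9 write a[7]=10 → slow++,fast++
(s=7,f=10) a[fast]=11≠a[slow]=10 write a[8]=11 → slow++,fast++

length 8; prefix = [1, 3, 4, 5, 6, 9, 10, 11]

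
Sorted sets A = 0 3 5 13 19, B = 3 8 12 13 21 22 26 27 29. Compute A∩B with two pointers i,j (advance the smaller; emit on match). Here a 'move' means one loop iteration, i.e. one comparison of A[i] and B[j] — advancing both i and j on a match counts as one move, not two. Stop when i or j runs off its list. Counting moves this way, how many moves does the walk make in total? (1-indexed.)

i=1 j=1: 0<3, i++
i=2 j=1: 3==3 emit, i++,j++
i=3 j=2: 5<8, i++
i=4 j=2: 13>8, j++
i=4 j=3: 13>12, j++
i=4 j=4: 13==13 emit, i++,j++
i=5 j=5: 19<21, i++

7 moves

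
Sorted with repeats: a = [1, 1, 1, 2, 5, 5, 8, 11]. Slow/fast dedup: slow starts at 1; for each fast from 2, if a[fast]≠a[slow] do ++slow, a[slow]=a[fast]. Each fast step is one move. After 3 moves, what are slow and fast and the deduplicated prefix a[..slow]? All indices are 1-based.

slow=2, fast=5, prefix=[1, 2]

slow=1 fast=2: a[fast]=1=a[slow] dup, fast++
slow=1 fast=3: a[fast]=1=a[slow] dup, fast++
slow=1 fast=4: a[fast]=2≠a[slow]=1 write a[2]=2, slow++,fast++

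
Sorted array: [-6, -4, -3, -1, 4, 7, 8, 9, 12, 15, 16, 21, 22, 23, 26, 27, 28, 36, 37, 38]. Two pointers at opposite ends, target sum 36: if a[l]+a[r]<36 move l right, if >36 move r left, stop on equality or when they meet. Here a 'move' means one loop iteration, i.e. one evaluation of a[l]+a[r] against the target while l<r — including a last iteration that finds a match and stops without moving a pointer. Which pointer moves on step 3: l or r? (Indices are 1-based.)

[1,20] -6+38=32 <36 → l++
[2,20] -4+38=34 <36 → l++
[3,20] -3+38=35 <36 → l++

l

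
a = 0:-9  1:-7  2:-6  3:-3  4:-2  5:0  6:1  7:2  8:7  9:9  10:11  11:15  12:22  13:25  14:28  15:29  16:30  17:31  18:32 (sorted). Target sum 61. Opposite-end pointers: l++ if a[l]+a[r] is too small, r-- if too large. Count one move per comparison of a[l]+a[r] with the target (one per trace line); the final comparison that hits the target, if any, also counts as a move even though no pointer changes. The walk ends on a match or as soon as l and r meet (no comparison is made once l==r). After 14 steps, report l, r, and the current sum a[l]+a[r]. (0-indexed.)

[0,18] -9+32=23 <61 → l++
[1,18] -7+32=25 <61 → l++
[2,18] -6+32=26 <61 → l++
[3,18] -3+32=29 <61 → l++
[4,18] -2+32=30 <61 → l++
[5,18] 0+32=32 <61 → l++
[6,18] 1+32=33 <61 → l++
[7,18] 2+32=34 <61 → l++
[8,18] 7+32=39 <61 → l++
[9,18] 9+32=41 <61 → l++
[10,18] 11+32=43 <61 → l++
[11,18] 15+32=47 <61 → l++
[12,18] 22+32=54 <61 → l++
[13,18] 25+32=57 <61 → l++

l=14, r=18, sum=60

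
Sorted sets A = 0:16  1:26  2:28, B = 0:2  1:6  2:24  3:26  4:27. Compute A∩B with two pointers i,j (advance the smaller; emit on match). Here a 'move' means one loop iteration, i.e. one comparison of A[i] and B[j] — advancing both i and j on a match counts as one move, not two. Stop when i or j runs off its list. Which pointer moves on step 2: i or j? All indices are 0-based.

j

[i=0,j=0] 16>2 → j++
[i=0,j=1] 16>6 → j++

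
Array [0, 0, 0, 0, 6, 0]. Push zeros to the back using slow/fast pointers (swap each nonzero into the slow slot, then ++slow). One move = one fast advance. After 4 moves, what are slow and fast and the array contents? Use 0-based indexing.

slow=0 fast=0: a[fast]=0, fast++
slow=0 fast=1: a[fast]=0, fast++
slow=0 fast=2: a[fast]=0, fast++
slow=0 fast=3: a[fast]=0, fast++

slow=0, fast=4, a=[0, 0, 0, 0, 6, 0]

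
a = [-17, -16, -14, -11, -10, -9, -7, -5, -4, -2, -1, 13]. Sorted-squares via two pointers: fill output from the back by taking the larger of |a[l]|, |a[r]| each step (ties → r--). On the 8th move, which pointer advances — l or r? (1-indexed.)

l=1 r=12: |-17|>|13| out[12]=289, l++
l=2 r=12: |-16|>|13| out[11]=256, l++
l=3 r=12: |-14|>|13| out[10]=196, l++
l=4 r=12: |-11|<=|13| out[9]=169, r--
l=4 r=11: |-11|>|-1| out[8]=121, l++
l=5 r=11: |-10|>|-1| out[7]=100, l++
l=6 r=11: |-9|>|-1| out[6]=81, l++
l=7 r=11: |-7|>|-1| out[5]=49, l++

l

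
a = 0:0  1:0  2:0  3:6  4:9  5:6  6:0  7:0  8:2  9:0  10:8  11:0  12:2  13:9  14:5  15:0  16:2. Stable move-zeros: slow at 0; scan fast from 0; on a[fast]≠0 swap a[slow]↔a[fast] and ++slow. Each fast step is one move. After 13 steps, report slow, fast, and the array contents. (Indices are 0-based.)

slow=6, fast=13, a=[6, 9, 6, 2, 8, 2, 0, 0, 0, 0, 0, 0, 0, 9, 5, 0, 2]

(s=0,f=0) a[fast]=0 → fast++
(s=0,f=1) a[fast]=0 → fast++
(s=0,f=2) a[fast]=0 → fast++
(s=0,f=3) a[fast]=6≠0 swap→a[0]=6 → slow++,fast++
(s=1,f=4) a[fast]=9≠0 swap→a[1]=9 → slow++,fast++
(s=2,f=5) a[fast]=6≠0 swap→a[2]=6 → slow++,fast++
(s=3,f=6) a[fast]=0 → fast++
(s=3,f=7) a[fast]=0 → fast++
(s=3,f=8) a[fast]=2≠0 swap→a[3]=2 → slow++,fast++
(s=4,f=9) a[fast]=0 → fast++
(s=4,f=10) a[fast]=8≠0 swap→a[4]=8 → slow++,fast++
(s=5,f=11) a[fast]=0 → fast++
(s=5,f=12) a[fast]=2≠0 swap→a[5]=2 → slow++,fast++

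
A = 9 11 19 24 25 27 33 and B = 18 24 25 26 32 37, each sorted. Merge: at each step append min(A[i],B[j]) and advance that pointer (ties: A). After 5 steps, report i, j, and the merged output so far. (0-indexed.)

[i=0,j=0] A[i]=9<=B[j]=18 take 9 → i++
[i=1,j=0] A[i]=11<=B[j]=18 take 11 → i++
[i=2,j=0] A[i]=19>B[j]=18 take 18 → j++
[i=2,j=1] A[i]=19<=B[j]=24 take 19 → i++
[i=3,j=1] A[i]=24<=B[j]=24 take 24 → i++

i=4, j=1, merged so far=[9, 11, 18, 19, 24]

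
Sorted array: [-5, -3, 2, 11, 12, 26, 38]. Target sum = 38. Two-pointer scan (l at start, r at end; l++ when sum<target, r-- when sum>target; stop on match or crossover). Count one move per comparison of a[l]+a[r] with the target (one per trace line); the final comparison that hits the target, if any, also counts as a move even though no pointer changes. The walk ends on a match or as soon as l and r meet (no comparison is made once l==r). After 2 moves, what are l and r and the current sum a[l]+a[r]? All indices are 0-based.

[0,6] -5+38=33 <38 → l++
[1,6] -3+38=35 <38 → l++

l=2, r=6, sum=40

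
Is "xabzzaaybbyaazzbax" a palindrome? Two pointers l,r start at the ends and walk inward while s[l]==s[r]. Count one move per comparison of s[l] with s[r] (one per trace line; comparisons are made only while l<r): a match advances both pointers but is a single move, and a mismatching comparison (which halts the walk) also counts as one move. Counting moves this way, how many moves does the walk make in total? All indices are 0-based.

9 moves

[0,17] 'x'=='x' → l++,r--
[1,16] 'a'=='a' → l++,r--
[2,15] 'b'=='b' → l++,r--
[3,14] 'z'=='z' → l++,r--
[4,13] 'z'=='z' → l++,r--
[5,12] 'a'=='a' → l++,r--
[6,11] 'a'=='a' → l++,r--
[7,10] 'y'=='y' → l++,r--
[8,9] 'b'=='b' → l++,r--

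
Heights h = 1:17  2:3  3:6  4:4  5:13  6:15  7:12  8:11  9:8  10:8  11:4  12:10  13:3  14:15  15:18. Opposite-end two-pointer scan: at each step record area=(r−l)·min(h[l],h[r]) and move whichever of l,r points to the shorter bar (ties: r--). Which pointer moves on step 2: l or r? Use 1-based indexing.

l

l=1 r=15: min(17,18)*14=238 best=238 *, l++
l=2 r=15: min(3,18)*13=39 best=238, l++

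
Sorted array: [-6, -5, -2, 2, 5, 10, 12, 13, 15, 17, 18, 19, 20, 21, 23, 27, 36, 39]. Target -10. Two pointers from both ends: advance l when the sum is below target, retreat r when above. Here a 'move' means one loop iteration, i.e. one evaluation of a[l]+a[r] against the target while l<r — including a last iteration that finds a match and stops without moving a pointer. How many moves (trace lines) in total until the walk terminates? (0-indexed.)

[0,17] -6+39=33 >-10 → r--
[0,16] -6+36=30 >-10 → r--
[0,15] -6+27=21 >-10 → r--
[0,14] -6+23=17 >-10 → r--
[0,13] -6+21=15 >-10 → r--
[0,12] -6+20=14 >-10 → r--
[0,11] -6+19=13 >-10 → r--
[0,10] -6+18=12 >-10 → r--
[0,9] -6+17=11 >-10 → r--
[0,8] -6+15=9 >-10 → r--
[0,7] -6+13=7 >-10 → r--
[0,6] -6+12=6 >-10 → r--
[0,5] -6+10=4 >-10 → r--
[0,4] -6+5=-1 >-10 → r--
[0,3] -6+2=-4 >-10 → r--
[0,2] -6+-2=-8 >-10 → r--
[0,1] -6+-5=-11 <-10 → l++

17 moves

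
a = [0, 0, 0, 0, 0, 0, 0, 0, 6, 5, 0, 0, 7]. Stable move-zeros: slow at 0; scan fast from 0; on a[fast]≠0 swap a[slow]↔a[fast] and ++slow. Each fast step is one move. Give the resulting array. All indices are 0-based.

[6, 5, 7, 0, 0, 0, 0, 0, 0, 0, 0, 0, 0]

slow=0 fast=0: a[fast]=0, fast++
slow=0 fast=1: a[fast]=0, fast++
slow=0 fast=2: a[fast]=0, fast++
slow=0 fast=3: a[fast]=0, fast++
slow=0 fast=4: a[fast]=0, fast++
slow=0 fast=5: a[fast]=0, fast++
slow=0 fast=6: a[fast]=0, fast++
slow=0 fast=7: a[fast]=0, fast++
slow=0 fast=8: a[fast]=6≠0 swap→a[0]=6, slow++,fast++
slow=1 fast=9: a[fast]=5≠0 swap→a[1]=5, slow++,fast++
slow=2 fast=10: a[fast]=0, fast++
slow=2 fast=11: a[fast]=0, fast++
slow=2 fast=12: a[fast]=7≠0 swap→a[2]=7, slow++,fast++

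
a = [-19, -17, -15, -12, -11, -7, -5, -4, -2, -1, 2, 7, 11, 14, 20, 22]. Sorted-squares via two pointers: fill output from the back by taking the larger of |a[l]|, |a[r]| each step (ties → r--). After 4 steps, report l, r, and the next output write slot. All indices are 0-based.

l=0 r=15: |-19|<=|22| out[15]=484, r--
l=0 r=14: |-19|<=|20| out[14]=400, r--
l=0 r=13: |-19|>|14| out[13]=361, l++
l=1 r=13: |-17|>|14| out[12]=289, l++

l=2, r=13, next write slot=11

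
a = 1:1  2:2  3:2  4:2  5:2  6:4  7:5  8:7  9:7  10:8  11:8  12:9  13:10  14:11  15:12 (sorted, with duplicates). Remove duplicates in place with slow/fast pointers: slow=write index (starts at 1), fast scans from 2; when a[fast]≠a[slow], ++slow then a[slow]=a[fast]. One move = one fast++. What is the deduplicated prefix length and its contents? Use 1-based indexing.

length 10; prefix = [1, 2, 4, 5, 7, 8, 9, 10, 11, 12]

slow=1 fast=2: a[fast]=2≠a[slow]=1 write a[2]=2, slow++,fast++
slow=2 fast=3: a[fast]=2=a[slow] dup, fast++
slow=2 fast=4: a[fast]=2=a[slow] dup, fast++
slow=2 fast=5: a[fast]=2=a[slow] dup, fast++
slow=2 fast=6: a[fast]=4≠a[slow]=2 write a[3]=4, slow++,fast++
slow=3 fast=7: a[fast]=5≠a[slow]=4 write a[4]=5, slow++,fast++
slow=4 fast=8: a[fast]=7≠a[slow]=5 write a[5]=7, slow++,fast++
slow=5 fast=9: a[fast]=7=a[slow] dup, fast++
slow=5 fast=10: a[fast]=8≠a[slow]=7 write a[6]=8, slow++,fast++
slow=6 fast=11: a[fast]=8=a[slow] dup, fast++
slow=6 fast=12: a[fast]=9≠a[slow]=8 write a[7]=9, slow++,fast++
slow=7 fast=13: a[fast]=10≠a[slow]=9 write a[8]=10, slow++,fast++
slow=8 fast=14: a[fast]=11≠a[slow]=10 write a[9]=11, slow++,fast++
slow=9 fast=15: a[fast]=12≠a[slow]=11 write a[10]=12, slow++,fast++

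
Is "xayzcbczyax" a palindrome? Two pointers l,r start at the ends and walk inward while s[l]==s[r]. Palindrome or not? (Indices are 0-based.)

palindrome

[0,10] 'x'=='x' → l++,r--
[1,9] 'a'=='a' → l++,r--
[2,8] 'y'=='y' → l++,r--
[3,7] 'z'=='z' → l++,r--
[4,6] 'c'=='c' → l++,r--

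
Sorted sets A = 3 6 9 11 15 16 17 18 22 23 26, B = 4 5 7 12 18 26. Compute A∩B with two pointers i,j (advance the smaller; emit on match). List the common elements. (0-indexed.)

[i=0,j=0] 3<4 → i++
[i=1,j=0] 6>4 → j++
[i=1,j=1] 6>5 → j++
[i=1,j=2] 6<7 → i++
[i=2,j=2] 9>7 → j++
[i=2,j=3] 9<12 → i++
[i=3,j=3] 11<12 → i++
[i=4,j=3] 15>12 → j++
[i=4,j=4] 15<18 → i++
[i=5,j=4] 16<18 → i++
[i=6,j=4] 17<18 → i++
[i=7,j=4] 18==18 emit → i++,j++
[i=8,j=5] 22<26 → i++
[i=9,j=5] 23<26 → i++
[i=10,j=5] 26==26 emit → i++,j++

intersection = [18, 26]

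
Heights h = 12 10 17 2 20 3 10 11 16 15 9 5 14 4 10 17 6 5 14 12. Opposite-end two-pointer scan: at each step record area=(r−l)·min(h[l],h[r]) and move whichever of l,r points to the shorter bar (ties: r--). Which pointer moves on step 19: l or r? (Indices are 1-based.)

l=1 r=20: min(12,12)*19=228 best=228 *, r--
l=1 r=19: min(12,14)*18=216 best=228, l++
l=2 r=19: min(10,14)*17=170 best=228, l++
l=3 r=19: min(17,14)*16=224 best=228, r--
l=3 r=18: min(17,5)*15=75 best=228, r--
l=3 r=17: min(17,6)*14=84 best=228, r--
l=3 r=16: min(17,17)*13=221 best=228, r--
l=3 r=15: min(17,10)*12=120 best=228, r--
l=3 r=14: min(17,4)*11=44 best=228, r--
l=3 r=13: min(17,14)*10=140 best=228, r--
l=3 r=12: min(17,5)*9=45 best=228, r--
l=3 r=11: min(17,9)*8=72 best=228, r--
l=3 r=10: min(17,15)*7=105 best=228, r--
l=3 r=9: min(17,16)*6=96 best=228, r--
l=3 r=8: min(17,11)*5=55 best=228, r--
l=3 r=7: min(17,10)*4=40 best=228, r--
l=3 r=6: min(17,3)*3=9 best=228, r--
l=3 r=5: min(17,20)*2=34 best=228, l++
l=4 r=5: min(2,20)*1=2 best=228, l++

l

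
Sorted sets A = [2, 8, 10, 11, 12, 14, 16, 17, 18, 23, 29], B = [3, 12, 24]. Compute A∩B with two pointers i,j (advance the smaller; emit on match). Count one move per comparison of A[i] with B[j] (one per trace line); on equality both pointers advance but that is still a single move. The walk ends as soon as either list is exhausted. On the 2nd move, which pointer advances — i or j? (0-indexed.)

j

[i=0,j=0] 2<3 → i++
[i=1,j=0] 8>3 → j++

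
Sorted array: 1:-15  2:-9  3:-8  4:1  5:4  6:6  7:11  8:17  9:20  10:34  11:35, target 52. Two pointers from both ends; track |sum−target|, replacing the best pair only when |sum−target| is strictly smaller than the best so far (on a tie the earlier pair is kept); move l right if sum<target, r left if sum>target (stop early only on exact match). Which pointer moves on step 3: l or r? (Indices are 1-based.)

l

l=1 r=11: -15+35=20 d=32 *, l++
l=2 r=11: -9+35=26 d=26 *, l++
l=3 r=11: -8+35=27 d=25 *, l++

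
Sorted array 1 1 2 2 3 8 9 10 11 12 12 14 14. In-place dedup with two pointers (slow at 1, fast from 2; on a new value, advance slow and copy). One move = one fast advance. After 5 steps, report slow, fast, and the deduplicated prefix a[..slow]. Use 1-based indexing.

slow=4, fast=7, prefix=[1, 2, 3, 8]

(s=1,f=2) a[fast]=1=a[slow] dup → fast++
(s=1,f=3) a[fast]=2≠a[slow]=1 write a[2]=2 → slow++,fast++
(s=2,f=4) a[fast]=2=a[slow] dup → fast++
(s=2,f=5) a[fast]=3≠a[slow]=2 write a[3]=3 → slow++,fast++
(s=3,f=6) a[fast]=8≠a[slow]=3 write a[4]=8 → slow++,fast++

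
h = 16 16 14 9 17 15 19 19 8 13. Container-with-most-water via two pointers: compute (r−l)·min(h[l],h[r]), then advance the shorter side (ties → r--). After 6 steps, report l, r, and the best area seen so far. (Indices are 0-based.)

l=4, r=7, best area=117

l=0 r=9: min(16,13)*9=117 best=117 *, r--
l=0 r=8: min(16,8)*8=64 best=117, r--
l=0 r=7: min(16,19)*7=112 best=117, l++
l=1 r=7: min(16,19)*6=96 best=117, l++
l=2 r=7: min(14,19)*5=70 best=117, l++
l=3 r=7: min(9,19)*4=36 best=117, l++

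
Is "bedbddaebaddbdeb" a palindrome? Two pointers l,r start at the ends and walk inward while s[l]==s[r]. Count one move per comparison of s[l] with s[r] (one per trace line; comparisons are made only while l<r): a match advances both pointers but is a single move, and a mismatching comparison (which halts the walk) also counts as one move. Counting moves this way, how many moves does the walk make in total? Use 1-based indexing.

l=1 r=16: 'b'=='b', l++,r--
l=2 r=15: 'e'=='e', l++,r--
l=3 r=14: 'd'=='d', l++,r--
l=4 r=13: 'b'=='b', l++,r--
l=5 r=12: 'd'=='d', l++,r--
l=6 r=11: 'd'=='d', l++,r--
l=7 r=10: 'a'=='a', l++,r--
l=8 r=9: 'e'!='b', stop

8 moves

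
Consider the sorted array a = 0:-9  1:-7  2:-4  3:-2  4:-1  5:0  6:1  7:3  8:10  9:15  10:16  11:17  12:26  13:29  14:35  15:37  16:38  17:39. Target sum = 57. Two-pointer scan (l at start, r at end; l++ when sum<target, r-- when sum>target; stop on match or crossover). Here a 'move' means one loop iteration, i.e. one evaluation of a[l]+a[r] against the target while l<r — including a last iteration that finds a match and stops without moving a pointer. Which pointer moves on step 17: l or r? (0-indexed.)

l=0 r=17: -9+39=30 <57, l++
l=1 r=17: -7+39=32 <57, l++
l=2 r=17: -4+39=35 <57, l++
l=3 r=17: -2+39=37 <57, l++
l=4 r=17: -1+39=38 <57, l++
l=5 r=17: 0+39=39 <57, l++
l=6 r=17: 1+39=40 <57, l++
l=7 r=17: 3+39=42 <57, l++
l=8 r=17: 10+39=49 <57, l++
l=9 r=17: 15+39=54 <57, l++
l=10 r=17: 16+39=55 <57, l++
l=11 r=17: 17+39=56 <57, l++
l=12 r=17: 26+39=65 >57, r--
l=12 r=16: 26+38=64 >57, r--
l=12 r=15: 26+37=63 >57, r--
l=12 r=14: 26+35=61 >57, r--
l=12 r=13: 26+29=55 <57, l++

l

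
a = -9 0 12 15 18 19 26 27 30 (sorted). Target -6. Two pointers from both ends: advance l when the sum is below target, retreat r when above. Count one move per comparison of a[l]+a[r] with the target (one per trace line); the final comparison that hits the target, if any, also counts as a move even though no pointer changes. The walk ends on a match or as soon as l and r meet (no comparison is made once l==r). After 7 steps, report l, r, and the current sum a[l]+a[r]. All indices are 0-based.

[0,8] -9+30=21 >-6 → r--
[0,7] -9+27=18 >-6 → r--
[0,6] -9+26=17 >-6 → r--
[0,5] -9+19=10 >-6 → r--
[0,4] -9+18=9 >-6 → r--
[0,3] -9+15=6 >-6 → r--
[0,2] -9+12=3 >-6 → r--

l=0, r=1, sum=-9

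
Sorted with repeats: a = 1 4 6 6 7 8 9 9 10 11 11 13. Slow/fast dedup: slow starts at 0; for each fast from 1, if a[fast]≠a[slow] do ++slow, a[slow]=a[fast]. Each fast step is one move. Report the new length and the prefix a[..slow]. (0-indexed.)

slow=0 fast=1: a[fast]=4≠a[slow]=1 write a[1]=4, slow++,fast++
slow=1 fast=2: a[fast]=6≠a[slow]=4 write a[2]=6, slow++,fast++
slow=2 fast=3: a[fast]=6=a[slow] dup, fast++
slow=2 fast=4: a[fast]=7≠a[slow]=6 write a[3]=7, slow++,fast++
slow=3 fast=5: a[fast]=8≠a[slow]=7 write a[4]=8, slow++,fast++
slow=4 fast=6: a[fast]=9≠a[slow]=8 write a[5]=9, slow++,fast++
slow=5 fast=7: a[fast]=9=a[slow] dup, fast++
slow=5 fast=8: a[fast]=10≠a[slow]=9 write a[6]=10, slow++,fast++
slow=6 fast=9: a[fast]=11≠a[slow]=10 write a[7]=11, slow++,fast++
slow=7 fast=10: a[fast]=11=a[slow] dup, fast++
slow=7 fast=11: a[fast]=13≠a[slow]=11 write a[8]=13, slow++,fast++

length 9; prefix = [1, 4, 6, 7, 8, 9, 10, 11, 13]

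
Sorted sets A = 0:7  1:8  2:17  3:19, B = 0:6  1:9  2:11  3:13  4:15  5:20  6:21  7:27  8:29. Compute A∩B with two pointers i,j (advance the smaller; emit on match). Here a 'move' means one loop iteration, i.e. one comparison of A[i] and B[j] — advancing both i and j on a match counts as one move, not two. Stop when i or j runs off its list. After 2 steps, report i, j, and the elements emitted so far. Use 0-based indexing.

[i=0,j=0] 7>6 → j++
[i=0,j=1] 7<9 → i++

i=1, j=1, emitted=[]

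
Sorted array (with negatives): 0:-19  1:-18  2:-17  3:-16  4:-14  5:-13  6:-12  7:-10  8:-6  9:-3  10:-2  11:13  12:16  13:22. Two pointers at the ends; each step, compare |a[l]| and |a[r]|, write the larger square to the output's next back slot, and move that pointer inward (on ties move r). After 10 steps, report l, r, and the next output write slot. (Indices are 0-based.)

[0,13] |-19|<=|22| out[13]=484 → r--
[0,12] |-19|>|16| out[12]=361 → l++
[1,12] |-18|>|16| out[11]=324 → l++
[2,12] |-17|>|16| out[10]=289 → l++
[3,12] |-16|<=|16| out[9]=256 → r--
[3,11] |-16|>|13| out[8]=256 → l++
[4,11] |-14|>|13| out[7]=196 → l++
[5,11] |-13|<=|13| out[6]=169 → r--
[5,10] |-13|>|-2| out[5]=169 → l++
[6,10] |-12|>|-2| out[4]=144 → l++

l=7, r=10, next write slot=3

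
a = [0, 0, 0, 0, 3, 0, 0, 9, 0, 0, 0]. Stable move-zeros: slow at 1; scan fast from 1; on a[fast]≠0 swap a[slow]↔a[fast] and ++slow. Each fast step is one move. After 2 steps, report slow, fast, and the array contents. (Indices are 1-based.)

slow=1, fast=3, a=[0, 0, 0, 0, 3, 0, 0, 9, 0, 0, 0]

slow=1 fast=1: a[fast]=0, fast++
slow=1 fast=2: a[fast]=0, fast++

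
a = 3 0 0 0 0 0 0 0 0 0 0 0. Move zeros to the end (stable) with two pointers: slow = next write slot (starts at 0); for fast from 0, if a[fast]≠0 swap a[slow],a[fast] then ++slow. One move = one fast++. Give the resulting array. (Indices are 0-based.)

[3, 0, 0, 0, 0, 0, 0, 0, 0, 0, 0, 0]

(s=0,f=0) a[fast]=3≠0 swap→a[0]=3 → slow++,fast++
(s=1,f=1) a[fast]=0 → fast++
(s=1,f=2) a[fast]=0 → fast++
(s=1,f=3) a[fast]=0 → fast++
(s=1,f=4) a[fast]=0 → fast++
(s=1,f=5) a[fast]=0 → fast++
(s=1,f=6) a[fast]=0 → fast++
(s=1,f=7) a[fast]=0 → fast++
(s=1,f=8) a[fast]=0 → fast++
(s=1,f=9) a[fast]=0 → fast++
(s=1,f=10) a[fast]=0 → fast++
(s=1,f=11) a[fast]=0 → fast++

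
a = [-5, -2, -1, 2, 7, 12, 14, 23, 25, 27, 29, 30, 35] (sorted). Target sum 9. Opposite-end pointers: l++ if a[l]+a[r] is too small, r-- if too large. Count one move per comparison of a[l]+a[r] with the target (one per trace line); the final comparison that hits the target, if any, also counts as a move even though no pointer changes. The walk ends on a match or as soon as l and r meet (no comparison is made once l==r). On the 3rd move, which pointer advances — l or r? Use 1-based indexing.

l=1 r=13: -5+35=30 >9, r--
l=1 r=12: -5+30=25 >9, r--
l=1 r=11: -5+29=24 >9, r--

r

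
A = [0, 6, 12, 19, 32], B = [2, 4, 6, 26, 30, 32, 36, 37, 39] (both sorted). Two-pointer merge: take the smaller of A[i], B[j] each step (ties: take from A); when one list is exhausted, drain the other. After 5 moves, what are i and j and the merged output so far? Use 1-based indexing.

i=1 j=1: A[i]=0<=B[j]=2 take 0, i++
i=2 j=1: A[i]=6>B[j]=2 take 2, j++
i=2 j=2: A[i]=6>B[j]=4 take 4, j++
i=2 j=3: A[i]=6<=B[j]=6 take 6, i++
i=3 j=3: A[i]=12>B[j]=6 take 6, j++

i=3, j=4, merged so far=[0, 2, 4, 6, 6]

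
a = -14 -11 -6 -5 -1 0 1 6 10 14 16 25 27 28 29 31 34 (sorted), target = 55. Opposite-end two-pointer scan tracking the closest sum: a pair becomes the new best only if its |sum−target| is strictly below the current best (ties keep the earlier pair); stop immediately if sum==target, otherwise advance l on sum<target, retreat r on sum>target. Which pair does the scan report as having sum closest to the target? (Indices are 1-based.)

[1,17] -14+34=20 d=35 * → l++
[2,17] -11+34=23 d=32 * → l++
[3,17] -6+34=28 d=27 * → l++
[4,17] -5+34=29 d=26 * → l++
[5,17] -1+34=33 d=22 * → l++
[6,17] 0+34=34 d=21 * → l++
[7,17] 1+34=35 d=20 * → l++
[8,17] 6+34=40 d=15 * → l++
[9,17] 10+34=44 d=11 * → l++
[10,17] 14+34=48 d=7 * → l++
[11,17] 16+34=50 d=5 * → l++
[12,17] 25+34=59 d=4 * → r--
[12,16] 25+31=56 d=1 * → r--
[12,15] 25+29=54 d=1 → l++
[13,15] 27+29=56 d=1 → r--
[13,14] 27+28=55 d=0 * → stop

pair (27, 28) with sum 55 (|Δ|=0)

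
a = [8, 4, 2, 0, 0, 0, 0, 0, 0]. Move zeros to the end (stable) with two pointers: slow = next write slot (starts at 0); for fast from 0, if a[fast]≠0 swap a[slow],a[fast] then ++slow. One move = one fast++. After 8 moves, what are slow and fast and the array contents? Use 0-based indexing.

(s=0,f=0) a[fast]=8≠0 swap→a[0]=8 → slow++,fast++
(s=1,f=1) a[fast]=4≠0 swap→a[1]=4 → slow++,fast++
(s=2,f=2) a[fast]=2≠0 swap→a[2]=2 → slow++,fast++
(s=3,f=3) a[fast]=0 → fast++
(s=3,f=4) a[fast]=0 → fast++
(s=3,f=5) a[fast]=0 → fast++
(s=3,f=6) a[fast]=0 → fast++
(s=3,f=7) a[fast]=0 → fast++

slow=3, fast=8, a=[8, 4, 2, 0, 0, 0, 0, 0, 0]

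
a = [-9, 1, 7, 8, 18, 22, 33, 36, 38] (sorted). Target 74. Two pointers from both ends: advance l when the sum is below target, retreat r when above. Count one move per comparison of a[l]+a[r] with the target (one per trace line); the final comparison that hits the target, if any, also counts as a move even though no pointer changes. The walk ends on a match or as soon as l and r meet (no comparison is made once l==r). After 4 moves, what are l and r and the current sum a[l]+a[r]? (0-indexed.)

[0,8] -9+38=29 <74 → l++
[1,8] 1+38=39 <74 → l++
[2,8] 7+38=45 <74 → l++
[3,8] 8+38=46 <74 → l++

l=4, r=8, sum=56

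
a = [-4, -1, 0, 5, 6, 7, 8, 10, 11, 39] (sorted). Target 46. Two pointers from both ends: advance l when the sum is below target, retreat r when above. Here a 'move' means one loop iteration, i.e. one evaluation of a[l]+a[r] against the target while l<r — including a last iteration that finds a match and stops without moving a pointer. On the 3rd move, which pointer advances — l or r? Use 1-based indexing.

l

l=1 r=10: -4+39=35 <46, l++
l=2 r=10: -1+39=38 <46, l++
l=3 r=10: 0+39=39 <46, l++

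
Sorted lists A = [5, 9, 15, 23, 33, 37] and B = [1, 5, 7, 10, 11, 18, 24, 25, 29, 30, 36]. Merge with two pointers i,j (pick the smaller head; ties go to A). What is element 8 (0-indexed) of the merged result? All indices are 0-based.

i=0 j=0: A[i]=5>B[j]=1 take 1, j++
i=0 j=1: A[i]=5<=B[j]=5 take 5, i++
i=1 j=1: A[i]=9>B[j]=5 take 5, j++
i=1 j=2: A[i]=9>B[j]=7 take 7, j++
i=1 j=3: A[i]=9<=B[j]=10 take 9, i++
i=2 j=3: A[i]=15>B[j]=10 take 10, j++
i=2 j=4: A[i]=15>B[j]=11 take 11, j++
i=2 j=5: A[i]=15<=B[j]=18 take 15, i++
i=3 j=5: A[i]=23>B[j]=18 take 18, j++
i=3 j=6: A[i]=23<=B[j]=24 take 23, i++
i=4 j=6: A[i]=33>B[j]=24 take 24, j++
i=4 j=7: A[i]=33>B[j]=25 take 25, j++
i=4 j=8: A[i]=33>B[j]=29 take 29, j++
i=4 j=9: A[i]=33>B[j]=30 take 30, j++
i=4 j=10: A[i]=33<=B[j]=36 take 33, i++
i=5 j=10: A[i]=37>B[j]=36 take 36, j++
i=5 j=11: B done, take A[i]=37, i++

merged[8] = 18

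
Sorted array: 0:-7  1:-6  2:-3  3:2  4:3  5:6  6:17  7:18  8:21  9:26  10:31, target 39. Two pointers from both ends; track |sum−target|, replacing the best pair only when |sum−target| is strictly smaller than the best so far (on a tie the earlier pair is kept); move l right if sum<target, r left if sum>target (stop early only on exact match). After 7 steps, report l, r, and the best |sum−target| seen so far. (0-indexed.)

[0,10] -7+31=24 d=15 * → l++
[1,10] -6+31=25 d=14 * → l++
[2,10] -3+31=28 d=11 * → l++
[3,10] 2+31=33 d=6 * → l++
[4,10] 3+31=34 d=5 * → l++
[5,10] 6+31=37 d=2 * → l++
[6,10] 17+31=48 d=9 → r--

l=6, r=9, best |Δ|=2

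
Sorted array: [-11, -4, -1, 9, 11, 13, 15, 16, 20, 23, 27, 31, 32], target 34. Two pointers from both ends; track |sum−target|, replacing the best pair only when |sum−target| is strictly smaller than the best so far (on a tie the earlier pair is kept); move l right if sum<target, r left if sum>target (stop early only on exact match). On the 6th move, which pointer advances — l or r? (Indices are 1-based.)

r

l=1 r=13: -11+32=21 d=13 *, l++
l=2 r=13: -4+32=28 d=6 *, l++
l=3 r=13: -1+32=31 d=3 *, l++
l=4 r=13: 9+32=41 d=7, r--
l=4 r=12: 9+31=40 d=6, r--
l=4 r=11: 9+27=36 d=2 *, r--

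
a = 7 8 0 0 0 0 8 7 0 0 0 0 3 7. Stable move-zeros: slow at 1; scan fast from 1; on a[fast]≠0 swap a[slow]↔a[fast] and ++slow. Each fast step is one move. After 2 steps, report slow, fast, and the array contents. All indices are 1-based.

slow=3, fast=3, a=[7, 8, 0, 0, 0, 0, 8, 7, 0, 0, 0, 0, 3, 7]

(s=1,f=1) a[fast]=7≠0 swap→a[1]=7 → slow++,fast++
(s=2,f=2) a[fast]=8≠0 swap→a[2]=8 → slow++,fast++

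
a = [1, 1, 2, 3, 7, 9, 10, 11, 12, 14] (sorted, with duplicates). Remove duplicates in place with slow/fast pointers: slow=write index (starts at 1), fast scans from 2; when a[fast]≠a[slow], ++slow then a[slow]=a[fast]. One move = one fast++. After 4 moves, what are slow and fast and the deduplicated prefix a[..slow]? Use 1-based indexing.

slow=4, fast=6, prefix=[1, 2, 3, 7]

(s=1,f=2) a[fast]=1=a[slow] dup → fast++
(s=1,f=3) a[fast]=2≠a[slow]=1 write a[2]=2 → slow++,fast++
(s=2,f=4) a[fast]=3≠a[slow]=2 write a[3]=3 → slow++,fast++
(s=3,f=5) a[fast]=7≠a[slow]=3 write a[4]=7 → slow++,fast++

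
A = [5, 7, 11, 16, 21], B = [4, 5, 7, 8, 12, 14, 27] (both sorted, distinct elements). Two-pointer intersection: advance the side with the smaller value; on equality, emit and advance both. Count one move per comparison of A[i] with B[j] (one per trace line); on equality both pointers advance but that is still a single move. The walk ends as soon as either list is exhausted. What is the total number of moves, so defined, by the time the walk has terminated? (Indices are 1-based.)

[i=1,j=1] 5>4 → j++
[i=1,j=2] 5==5 emit → i++,j++
[i=2,j=3] 7==7 emit → i++,j++
[i=3,j=4] 11>8 → j++
[i=3,j=5] 11<12 → i++
[i=4,j=5] 16>12 → j++
[i=4,j=6] 16>14 → j++
[i=4,j=7] 16<27 → i++
[i=5,j=7] 21<27 → i++

9 moves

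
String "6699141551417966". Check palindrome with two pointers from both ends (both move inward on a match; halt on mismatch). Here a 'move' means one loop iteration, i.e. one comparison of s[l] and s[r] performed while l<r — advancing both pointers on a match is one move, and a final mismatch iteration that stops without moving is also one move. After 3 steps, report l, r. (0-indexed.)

l=3, r=12

[0,15] '6'=='6' → l++,r--
[1,14] '6'=='6' → l++,r--
[2,13] '9'=='9' → l++,r--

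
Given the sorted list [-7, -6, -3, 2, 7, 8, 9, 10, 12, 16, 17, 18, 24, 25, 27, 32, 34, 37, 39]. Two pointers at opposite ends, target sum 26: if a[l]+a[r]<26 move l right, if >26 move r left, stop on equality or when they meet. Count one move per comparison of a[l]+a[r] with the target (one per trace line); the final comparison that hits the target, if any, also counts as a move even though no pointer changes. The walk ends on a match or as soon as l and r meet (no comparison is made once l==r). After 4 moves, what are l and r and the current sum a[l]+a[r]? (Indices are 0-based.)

l=0 r=18: -7+39=32 >26, r--
l=0 r=17: -7+37=30 >26, r--
l=0 r=16: -7+34=27 >26, r--
l=0 r=15: -7+32=25 <26, l++

l=1, r=15, sum=26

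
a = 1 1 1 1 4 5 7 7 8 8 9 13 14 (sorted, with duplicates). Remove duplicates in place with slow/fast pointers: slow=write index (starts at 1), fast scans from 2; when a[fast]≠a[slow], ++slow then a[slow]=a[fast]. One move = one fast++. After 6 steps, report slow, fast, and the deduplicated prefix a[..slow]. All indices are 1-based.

slow=4, fast=8, prefix=[1, 4, 5, 7]

(s=1,f=2) a[fast]=1=a[slow] dup → fast++
(s=1,f=3) a[fast]=1=a[slow] dup → fast++
(s=1,f=4) a[fast]=1=a[slow] dup → fast++
(s=1,f=5) a[fast]=4≠a[slow]=1 write a[2]=4 → slow++,fast++
(s=2,f=6) a[fast]=5≠a[slow]=4 write a[3]=5 → slow++,fast++
(s=3,f=7) a[fast]=7≠a[slow]=5 write a[4]=7 → slow++,fast++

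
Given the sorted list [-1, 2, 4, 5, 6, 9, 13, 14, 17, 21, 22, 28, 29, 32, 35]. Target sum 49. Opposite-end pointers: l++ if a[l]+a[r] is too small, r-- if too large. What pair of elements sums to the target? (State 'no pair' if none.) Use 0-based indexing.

(14, 35)

[0,14] -1+35=34 <49 → l++
[1,14] 2+35=37 <49 → l++
[2,14] 4+35=39 <49 → l++
[3,14] 5+35=40 <49 → l++
[4,14] 6+35=41 <49 → l++
[5,14] 9+35=44 <49 → l++
[6,14] 13+35=48 <49 → l++
[7,14] 14+35=49 → found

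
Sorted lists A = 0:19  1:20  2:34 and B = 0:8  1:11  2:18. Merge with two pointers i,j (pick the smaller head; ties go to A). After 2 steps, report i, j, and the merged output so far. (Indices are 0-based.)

i=0, j=2, merged so far=[8, 11]

[i=0,j=0] A[i]=19>B[j]=8 take 8 → j++
[i=0,j=1] A[i]=19>B[j]=11 take 11 → j++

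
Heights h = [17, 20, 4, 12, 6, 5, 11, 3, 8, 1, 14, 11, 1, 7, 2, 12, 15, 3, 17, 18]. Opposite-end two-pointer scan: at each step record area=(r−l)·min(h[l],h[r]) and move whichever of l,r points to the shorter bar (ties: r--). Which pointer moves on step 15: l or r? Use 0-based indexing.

l=0 r=19: min(17,18)*19=323 best=323 *, l++
l=1 r=19: min(20,18)*18=324 best=324 *, r--
l=1 r=18: min(20,17)*17=289 best=324, r--
l=1 r=17: min(20,3)*16=48 best=324, r--
l=1 r=16: min(20,15)*15=225 best=324, r--
l=1 r=15: min(20,12)*14=168 best=324, r--
l=1 r=14: min(20,2)*13=26 best=324, r--
l=1 r=13: min(20,7)*12=84 best=324, r--
l=1 r=12: min(20,1)*11=11 best=324, r--
l=1 r=11: min(20,11)*10=110 best=324, r--
l=1 r=10: min(20,14)*9=126 best=324, r--
l=1 r=9: min(20,1)*8=8 best=324, r--
l=1 r=8: min(20,8)*7=56 best=324, r--
l=1 r=7: min(20,3)*6=18 best=324, r--
l=1 r=6: min(20,11)*5=55 best=324, r--

r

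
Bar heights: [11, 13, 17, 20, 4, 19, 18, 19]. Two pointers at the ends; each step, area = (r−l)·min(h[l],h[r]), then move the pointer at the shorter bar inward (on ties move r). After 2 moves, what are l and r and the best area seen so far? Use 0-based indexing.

l=0 r=7: min(11,19)*7=77 best=77 *, l++
l=1 r=7: min(13,19)*6=78 best=78 *, l++

l=2, r=7, best area=78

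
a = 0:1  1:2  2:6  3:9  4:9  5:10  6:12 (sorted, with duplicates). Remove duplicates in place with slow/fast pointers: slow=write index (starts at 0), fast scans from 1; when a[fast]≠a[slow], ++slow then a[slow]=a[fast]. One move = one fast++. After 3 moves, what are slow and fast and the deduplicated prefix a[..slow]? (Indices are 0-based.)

(s=0,f=1) a[fast]=2≠a[slow]=1 write a[1]=2 → slow++,fast++
(s=1,f=2) a[fast]=6≠a[slow]=2 write a[2]=6 → slow++,fast++
(s=2,f=3) a[fast]=9≠a[slow]=6 write a[3]=9 → slow++,fast++

slow=3, fast=4, prefix=[1, 2, 6, 9]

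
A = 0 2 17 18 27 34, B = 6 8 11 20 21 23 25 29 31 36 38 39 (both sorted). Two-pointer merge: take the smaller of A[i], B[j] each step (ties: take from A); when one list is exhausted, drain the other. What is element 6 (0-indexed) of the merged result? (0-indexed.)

merged[6] = 18

[i=0,j=0] A[i]=0<=B[j]=6 take 0 → i++
[i=1,j=0] A[i]=2<=B[j]=6 take 2 → i++
[i=2,j=0] A[i]=17>B[j]=6 take 6 → j++
[i=2,j=1] A[i]=17>B[j]=8 take 8 → j++
[i=2,j=2] A[i]=17>B[j]=11 take 11 → j++
[i=2,j=3] A[i]=17<=B[j]=20 take 17 → i++
[i=3,j=3] A[i]=18<=B[j]=20 take 18 → i++
[i=4,j=3] A[i]=27>B[j]=20 take 20 → j++
[i=4,j=4] A[i]=27>B[j]=21 take 21 → j++
[i=4,j=5] A[i]=27>B[j]=23 take 23 → j++
[i=4,j=6] A[i]=27>B[j]=25 take 25 → j++
[i=4,j=7] A[i]=27<=B[j]=29 take 27 → i++
[i=5,j=7] A[i]=34>B[j]=29 take 29 → j++
[i=5,j=8] A[i]=34>B[j]=31 take 31 → j++
[i=5,j=9] A[i]=34<=B[j]=36 take 34 → i++
[i=6,j=9] A done, take B[j]=36 → j++
[i=6,j=10] A done, take B[j]=38 → j++
[i=6,j=11] A done, take B[j]=39 → j++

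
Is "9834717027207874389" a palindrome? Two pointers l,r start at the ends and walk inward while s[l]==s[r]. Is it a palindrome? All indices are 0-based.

l=0 r=18: '9'=='9', l++,r--
l=1 r=17: '8'=='8', l++,r--
l=2 r=16: '3'=='3', l++,r--
l=3 r=15: '4'=='4', l++,r--
l=4 r=14: '7'=='7', l++,r--
l=5 r=13: '1'!='8', stop

not a palindrome (mismatch at 5,13)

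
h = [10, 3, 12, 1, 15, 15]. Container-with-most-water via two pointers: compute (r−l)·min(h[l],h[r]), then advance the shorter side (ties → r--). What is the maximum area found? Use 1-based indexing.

[1,6] min(10,15)*5=50 best=50 * → l++
[2,6] min(3,15)*4=12 best=50 → l++
[3,6] min(12,15)*3=36 best=50 → l++
[4,6] min(1,15)*2=2 best=50 → l++
[5,6] min(15,15)*1=15 best=50 → r--

max area = 50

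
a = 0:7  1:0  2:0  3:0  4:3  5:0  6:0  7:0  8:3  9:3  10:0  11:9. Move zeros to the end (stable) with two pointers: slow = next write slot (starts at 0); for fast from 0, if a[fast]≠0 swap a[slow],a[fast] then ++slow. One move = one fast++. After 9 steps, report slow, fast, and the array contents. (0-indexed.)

(s=0,f=0) a[fast]=7≠0 swap→a[0]=7 → slow++,fast++
(s=1,f=1) a[fast]=0 → fast++
(s=1,f=2) a[fast]=0 → fast++
(s=1,f=3) a[fast]=0 → fast++
(s=1,f=4) a[fast]=3≠0 swap→a[1]=3 → slow++,fast++
(s=2,f=5) a[fast]=0 → fast++
(s=2,f=6) a[fast]=0 → fast++
(s=2,f=7) a[fast]=0 → fast++
(s=2,f=8) a[fast]=3≠0 swap→a[2]=3 → slow++,fast++

slow=3, fast=9, a=[7, 3, 3, 0, 0, 0, 0, 0, 0, 3, 0, 9]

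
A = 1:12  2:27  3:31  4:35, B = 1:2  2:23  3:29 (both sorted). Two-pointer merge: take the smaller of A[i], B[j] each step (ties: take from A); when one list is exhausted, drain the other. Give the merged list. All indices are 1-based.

i=1 j=1: A[i]=12>B[j]=2 take 2, j++
i=1 j=2: A[i]=12<=B[j]=23 take 12, i++
i=2 j=2: A[i]=27>B[j]=23 take 23, j++
i=2 j=3: A[i]=27<=B[j]=29 take 27, i++
i=3 j=3: A[i]=31>B[j]=29 take 29, j++
i=3 j=4: B done, take A[i]=31, i++
i=4 j=4: B done, take A[i]=35, i++

[2, 12, 23, 27, 29, 31, 35]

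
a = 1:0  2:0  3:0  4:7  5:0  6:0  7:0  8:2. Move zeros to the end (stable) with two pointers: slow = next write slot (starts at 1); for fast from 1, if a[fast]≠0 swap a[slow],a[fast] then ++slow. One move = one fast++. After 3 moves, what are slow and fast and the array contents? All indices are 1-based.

slow=1, fast=4, a=[0, 0, 0, 7, 0, 0, 0, 2]

slow=1 fast=1: a[fast]=0, fast++
slow=1 fast=2: a[fast]=0, fast++
slow=1 fast=3: a[fast]=0, fast++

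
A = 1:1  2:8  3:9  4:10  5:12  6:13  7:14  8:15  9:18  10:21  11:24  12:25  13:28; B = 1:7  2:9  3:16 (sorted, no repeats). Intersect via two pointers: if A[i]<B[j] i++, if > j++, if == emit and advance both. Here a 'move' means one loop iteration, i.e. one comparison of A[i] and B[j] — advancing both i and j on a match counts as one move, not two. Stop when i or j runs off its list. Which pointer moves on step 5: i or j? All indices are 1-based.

i

[i=1,j=1] 1<7 → i++
[i=2,j=1] 8>7 → j++
[i=2,j=2] 8<9 → i++
[i=3,j=2] 9==9 emit → i++,j++
[i=4,j=3] 10<16 → i++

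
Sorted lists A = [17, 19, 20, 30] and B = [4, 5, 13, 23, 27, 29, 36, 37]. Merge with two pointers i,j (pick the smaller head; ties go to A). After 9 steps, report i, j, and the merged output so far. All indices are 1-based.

i=1 j=1: A[i]=17>B[j]=4 take 4, j++
i=1 j=2: A[i]=17>B[j]=5 take 5, j++
i=1 j=3: A[i]=17>B[j]=13 take 13, j++
i=1 j=4: A[i]=17<=B[j]=23 take 17, i++
i=2 j=4: A[i]=19<=B[j]=23 take 19, i++
i=3 j=4: A[i]=20<=B[j]=23 take 20, i++
i=4 j=4: A[i]=30>B[j]=23 take 23, j++
i=4 j=5: A[i]=30>B[j]=27 take 27, j++
i=4 j=6: A[i]=30>B[j]=29 take 29, j++

i=4, j=7, merged so far=[4, 5, 13, 17, 19, 20, 23, 27, 29]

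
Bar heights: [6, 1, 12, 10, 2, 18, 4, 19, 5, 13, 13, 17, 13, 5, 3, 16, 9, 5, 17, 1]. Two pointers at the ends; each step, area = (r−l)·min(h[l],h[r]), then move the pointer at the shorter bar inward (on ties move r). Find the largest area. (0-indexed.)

l=0 r=19: min(6,1)*19=19 best=19 *, r--
l=0 r=18: min(6,17)*18=108 best=108 *, l++
l=1 r=18: min(1,17)*17=17 best=108, l++
l=2 r=18: min(12,17)*16=192 best=192 *, l++
l=3 r=18: min(10,17)*15=150 best=192, l++
l=4 r=18: min(2,17)*14=28 best=192, l++
l=5 r=18: min(18,17)*13=221 best=221 *, r--
l=5 r=17: min(18,5)*12=60 best=221, r--
l=5 r=16: min(18,9)*11=99 best=221, r--
l=5 r=15: min(18,16)*10=160 best=221, r--
l=5 r=14: min(18,3)*9=27 best=221, r--
l=5 r=13: min(18,5)*8=40 best=221, r--
l=5 r=12: min(18,13)*7=91 best=221, r--
l=5 r=11: min(18,17)*6=102 best=221, r--
l=5 r=10: min(18,13)*5=65 best=221, r--
l=5 r=9: min(18,13)*4=52 best=221, r--
l=5 r=8: min(18,5)*3=15 best=221, r--
l=5 r=7: min(18,19)*2=36 best=221, l++
l=6 r=7: min(4,19)*1=4 best=221, l++

max area = 221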